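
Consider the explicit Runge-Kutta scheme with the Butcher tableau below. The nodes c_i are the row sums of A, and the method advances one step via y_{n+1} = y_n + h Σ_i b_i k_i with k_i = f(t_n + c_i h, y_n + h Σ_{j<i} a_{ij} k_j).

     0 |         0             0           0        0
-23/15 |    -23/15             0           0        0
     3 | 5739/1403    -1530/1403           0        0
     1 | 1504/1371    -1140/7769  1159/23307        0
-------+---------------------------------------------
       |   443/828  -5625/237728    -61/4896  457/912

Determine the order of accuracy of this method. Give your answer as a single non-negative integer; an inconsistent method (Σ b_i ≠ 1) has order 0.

b = (443/828, -5625/237728, -61/4896, 457/912)
c = (0, -23/15, 3, 1)
Ac = (0, 0, 102/61, 171/457)
Σ b_i: 443/828·1 + (-5625/237728)·1 + (-61/4896)·1 + 457/912·1 = 1 ✓
b·c: (-5625/237728)·(-23/15) + (-61/4896)·3 + 457/912·1 = 1/2 ✓
b·c²: (-5625/237728)·529/225 + (-61/4896)·9 + 457/912·1 = 1/3 ✓
b·Ac: (-61/4896)·102/61 + 457/912·171/457 = 1/6 ✓
b·c³: (-5625/237728)·(-12167/3375) + (-61/4896)·27 + 457/912·1 = 1/4 ✓
b·(c∘Ac): (-61/4896)·306/61 + 457/912·171/457 = 1/8 ✓
b·Ac²: (-61/4896)·(-782/305) + 457/912·703/6855 = 1/12 ✓
b·A²c: 457/912·38/457 = 1/24 ✓; 4 stages ⇒ order 4.

4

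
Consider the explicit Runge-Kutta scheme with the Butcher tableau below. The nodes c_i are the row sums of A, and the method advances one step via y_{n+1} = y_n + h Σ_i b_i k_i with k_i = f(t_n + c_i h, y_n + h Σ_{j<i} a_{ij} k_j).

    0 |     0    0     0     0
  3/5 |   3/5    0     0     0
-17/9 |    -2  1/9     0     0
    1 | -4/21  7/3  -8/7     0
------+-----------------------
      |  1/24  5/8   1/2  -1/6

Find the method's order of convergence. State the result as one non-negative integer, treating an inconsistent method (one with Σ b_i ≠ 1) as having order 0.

1

b = (1/24, 5/8, 1/2, -1/6)
c = (0, 3/5, -17/9, 1)
Ac = (0, 0, 1/15, 1121/315)
Σ b_i: 1/24·1 + 5/8·1 + 1/2·1 + (-1/6)·1 = 1 ✓
b·c: 5/8·3/5 + 1/2·(-17/9) + (-1/6)·1 = -53/72 ≠ 1/2 ⇒ order 1.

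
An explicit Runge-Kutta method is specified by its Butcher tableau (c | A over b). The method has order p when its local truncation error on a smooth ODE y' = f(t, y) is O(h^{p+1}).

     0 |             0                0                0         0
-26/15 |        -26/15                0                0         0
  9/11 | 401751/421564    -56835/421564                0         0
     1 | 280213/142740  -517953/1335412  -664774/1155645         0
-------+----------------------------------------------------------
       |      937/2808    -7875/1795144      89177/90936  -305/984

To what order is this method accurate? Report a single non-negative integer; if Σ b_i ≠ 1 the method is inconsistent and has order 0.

4

b = (937/2808, -7875/1795144, 89177/90936, -305/984)
c = (0, -26/15, 9/11, 1)
Ac = (0, 0, 3789/16214, 123/610)
Σ b_i: 937/2808·1 + (-7875/1795144)·1 + 89177/90936·1 + (-305/984)·1 = 1 ✓
b·c: (-7875/1795144)·(-26/15) + 89177/90936·9/11 + (-305/984)·1 = 1/2 ✓
b·c²: (-7875/1795144)·676/225 + 89177/90936·81/121 + (-305/984)·1 = 1/3 ✓
b·Ac: 89177/90936·3789/16214 + (-305/984)·123/610 = 1/6 ✓
b·c³: (-7875/1795144)·(-17576/3375) + 89177/90936·729/1331 + (-305/984)·1 = 1/4 ✓
b·(c∘Ac): 89177/90936·34101/178354 + (-305/984)·123/610 = 1/8 ✓
b·Ac²: 89177/90936·(-16419/40535) + (-305/984)·(-7093/4575) = 1/12 ✓
b·A²c: (-305/984)·(-41/305) = 1/24 ✓; 4 stages ⇒ order 4.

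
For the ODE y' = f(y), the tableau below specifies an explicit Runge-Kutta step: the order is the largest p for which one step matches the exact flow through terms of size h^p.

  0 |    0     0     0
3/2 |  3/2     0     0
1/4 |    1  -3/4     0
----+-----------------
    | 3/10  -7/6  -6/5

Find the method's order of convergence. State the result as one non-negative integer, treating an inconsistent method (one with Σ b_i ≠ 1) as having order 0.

0

b = (3/10, -7/6, -6/5)
c = (0, 3/2, 1/4)
Ac = (0, 0, -9/8)
Σ b_i: 3/10·1 + (-7/6)·1 + (-6/5)·1 = -31/15 ≠ 1 ⇒ order 0.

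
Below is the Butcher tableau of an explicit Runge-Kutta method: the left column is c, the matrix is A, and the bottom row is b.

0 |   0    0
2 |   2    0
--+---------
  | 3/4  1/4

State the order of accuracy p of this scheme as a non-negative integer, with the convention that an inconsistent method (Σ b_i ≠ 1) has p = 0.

b = (3/4, 1/4)
c = (0, 2)
Σ b_i: 3/4·1 + 1/4·1 = 1 ✓
b·c: 1/4·2 = 1/2 ✓; 2 stages ⇒ order 2.

2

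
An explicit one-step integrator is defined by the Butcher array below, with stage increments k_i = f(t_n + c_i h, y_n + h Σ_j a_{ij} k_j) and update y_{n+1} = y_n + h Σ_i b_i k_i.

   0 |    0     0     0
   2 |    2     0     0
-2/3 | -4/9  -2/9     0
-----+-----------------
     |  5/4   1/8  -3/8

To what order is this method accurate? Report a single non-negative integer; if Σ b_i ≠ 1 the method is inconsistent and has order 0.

3

b = (5/4, 1/8, -3/8)
c = (0, 2, -2/3)
Ac = (0, 0, -4/9)
Σ b_i: 5/4·1 + 1/8·1 + (-3/8)·1 = 1 ✓
b·c: 1/8·2 + (-3/8)·(-2/3) = 1/2 ✓
b·c²: 1/8·4 + (-3/8)·4/9 = 1/3 ✓
b·Ac: (-3/8)·(-4/9) = 1/6 ✓; 3 stages ⇒ order 3.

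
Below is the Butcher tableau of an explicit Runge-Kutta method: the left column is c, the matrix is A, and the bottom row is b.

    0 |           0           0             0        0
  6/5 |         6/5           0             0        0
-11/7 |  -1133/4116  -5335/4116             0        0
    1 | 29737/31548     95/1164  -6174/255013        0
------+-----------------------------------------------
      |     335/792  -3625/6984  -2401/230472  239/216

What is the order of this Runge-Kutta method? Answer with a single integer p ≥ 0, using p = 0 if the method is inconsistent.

b = (335/792, -3625/6984, -2401/230472, 239/216)
c = (0, 6/5, -11/7, 1)
Ac = (0, 0, -1067/686, 65/478)
Σ b_i: 335/792·1 + (-3625/6984)·1 + (-2401/230472)·1 + 239/216·1 = 1 ✓
b·c: (-3625/6984)·6/5 + (-2401/230472)·(-11/7) + 239/216·1 = 1/2 ✓
b·c²: (-3625/6984)·36/25 + (-2401/230472)·121/49 + 239/216·1 = 1/3 ✓
b·Ac: (-2401/230472)·(-1067/686) + 239/216·65/478 = 1/6 ✓
b·c³: (-3625/6984)·216/125 + (-2401/230472)·(-1331/343) + 239/216·1 = 1/4 ✓
b·(c∘Ac): (-2401/230472)·11737/4802 + 239/216·65/478 = 1/8 ✓
b·Ac²: (-2401/230472)·(-3201/1715) + 239/216·69/1195 = 1/12 ✓
b·A²c: 239/216·9/239 = 1/24 ✓; 4 stages ⇒ order 4.

4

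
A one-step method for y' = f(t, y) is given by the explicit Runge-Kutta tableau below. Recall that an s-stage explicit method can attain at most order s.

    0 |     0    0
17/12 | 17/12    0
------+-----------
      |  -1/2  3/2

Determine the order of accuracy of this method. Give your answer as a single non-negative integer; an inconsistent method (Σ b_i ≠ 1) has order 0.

1

b = (-1/2, 3/2)
c = (0, 17/12)
Σ b_i: (-1/2)·1 + 3/2·1 = 1 ✓
b·c: 3/2·17/12 = 17/8 ≠ 1/2 ⇒ order 1.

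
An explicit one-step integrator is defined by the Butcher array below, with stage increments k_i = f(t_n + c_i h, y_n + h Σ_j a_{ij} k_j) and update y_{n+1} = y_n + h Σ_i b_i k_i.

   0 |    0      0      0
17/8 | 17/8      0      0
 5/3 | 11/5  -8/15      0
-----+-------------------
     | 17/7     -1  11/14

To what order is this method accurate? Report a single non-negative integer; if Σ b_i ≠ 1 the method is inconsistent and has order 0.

0

b = (17/7, -1, 11/14)
c = (0, 17/8, 5/3)
Ac = (0, 0, -17/15)
Σ b_i: 17/7·1 + (-1)·1 + 11/14·1 = 31/14 ≠ 1 ⇒ order 0.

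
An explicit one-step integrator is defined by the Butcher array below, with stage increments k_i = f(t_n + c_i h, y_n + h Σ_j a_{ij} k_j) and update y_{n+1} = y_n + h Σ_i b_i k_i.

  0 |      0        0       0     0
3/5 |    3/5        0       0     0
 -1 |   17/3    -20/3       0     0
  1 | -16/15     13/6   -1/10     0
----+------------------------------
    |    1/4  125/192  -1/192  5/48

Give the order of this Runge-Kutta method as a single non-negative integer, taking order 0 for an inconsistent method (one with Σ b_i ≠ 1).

4

b = (1/4, 125/192, -1/192, 5/48)
c = (0, 3/5, -1, 1)
Ac = (0, 0, -4, 7/5)
Σ b_i: 1/4·1 + 125/192·1 + (-1/192)·1 + 5/48·1 = 1 ✓
b·c: 125/192·3/5 + (-1/192)·(-1) + 5/48·1 = 1/2 ✓
b·c²: 125/192·9/25 + (-1/192)·1 + 5/48·1 = 1/3 ✓
b·Ac: (-1/192)·(-4) + 5/48·7/5 = 1/6 ✓
b·c³: 125/192·27/125 + (-1/192)·(-1) + 5/48·1 = 1/4 ✓
b·(c∘Ac): (-1/192)·4 + 5/48·7/5 = 1/8 ✓
b·Ac²: (-1/192)·(-12/5) + 5/48·17/25 = 1/12 ✓
b·A²c: 5/48·2/5 = 1/24 ✓; 4 stages ⇒ order 4.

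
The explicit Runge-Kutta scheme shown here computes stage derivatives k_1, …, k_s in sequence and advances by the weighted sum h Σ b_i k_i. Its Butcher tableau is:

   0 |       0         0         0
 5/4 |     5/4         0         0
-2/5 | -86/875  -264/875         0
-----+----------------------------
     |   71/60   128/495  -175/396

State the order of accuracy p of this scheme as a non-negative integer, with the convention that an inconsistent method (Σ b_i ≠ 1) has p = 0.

3

b = (71/60, 128/495, -175/396)
c = (0, 5/4, -2/5)
Ac = (0, 0, -66/175)
Σ b_i: 71/60·1 + 128/495·1 + (-175/396)·1 = 1 ✓
b·c: 128/495·5/4 + (-175/396)·(-2/5) = 1/2 ✓
b·c²: 128/495·25/16 + (-175/396)·4/25 = 1/3 ✓
b·Ac: (-175/396)·(-66/175) = 1/6 ✓; 3 stages ⇒ order 3.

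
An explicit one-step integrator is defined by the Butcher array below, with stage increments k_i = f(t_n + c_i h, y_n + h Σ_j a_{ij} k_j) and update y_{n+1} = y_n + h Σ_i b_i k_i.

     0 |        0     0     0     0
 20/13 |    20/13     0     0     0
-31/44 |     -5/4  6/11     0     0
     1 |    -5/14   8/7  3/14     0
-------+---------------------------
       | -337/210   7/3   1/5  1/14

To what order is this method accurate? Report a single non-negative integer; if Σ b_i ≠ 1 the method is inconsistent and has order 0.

b = (-337/210, 7/3, 1/5, 1/14)
c = (0, 20/13, -31/44, 1)
Ac = (0, 0, 120/143, 12871/8008)
Σ b_i: (-337/210)·1 + 7/3·1 + 1/5·1 + 1/14·1 = 1 ✓
b·c: 7/3·20/13 + 1/5·(-31/44) + 1/14·1 = 211427/60060 ≠ 1/2 ⇒ order 1.

1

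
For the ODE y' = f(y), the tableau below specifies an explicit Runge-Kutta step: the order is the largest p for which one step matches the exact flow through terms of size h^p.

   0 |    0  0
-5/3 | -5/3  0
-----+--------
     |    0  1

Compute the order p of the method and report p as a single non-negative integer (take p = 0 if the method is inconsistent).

1

b = (0, 1)
c = (0, -5/3)
Σ b_i: 1·1 = 1 ✓
b·c: 1·(-5/3) = -5/3 ≠ 1/2 ⇒ order 1.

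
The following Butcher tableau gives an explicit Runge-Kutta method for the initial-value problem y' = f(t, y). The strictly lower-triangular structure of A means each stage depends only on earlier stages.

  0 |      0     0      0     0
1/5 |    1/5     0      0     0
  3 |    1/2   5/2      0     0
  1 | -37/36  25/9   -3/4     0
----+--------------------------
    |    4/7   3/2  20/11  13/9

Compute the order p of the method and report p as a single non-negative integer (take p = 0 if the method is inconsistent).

0

b = (4/7, 3/2, 20/11, 13/9)
c = (0, 1/5, 3, 1)
Ac = (0, 0, 1/2, -61/36)
Σ b_i: 4/7·1 + 3/2·1 + 20/11·1 + 13/9·1 = 7393/1386 ≠ 1 ⇒ order 0.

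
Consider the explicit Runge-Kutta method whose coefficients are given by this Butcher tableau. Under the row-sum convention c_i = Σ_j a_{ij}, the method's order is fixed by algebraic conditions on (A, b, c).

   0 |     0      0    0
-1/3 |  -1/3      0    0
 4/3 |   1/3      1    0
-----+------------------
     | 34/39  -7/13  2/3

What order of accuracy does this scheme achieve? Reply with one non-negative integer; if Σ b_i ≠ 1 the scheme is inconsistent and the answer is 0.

b = (34/39, -7/13, 2/3)
c = (0, -1/3, 4/3)
Ac = (0, 0, -1/3)
Σ b_i: 34/39·1 + (-7/13)·1 + 2/3·1 = 1 ✓
b·c: (-7/13)·(-1/3) + 2/3·4/3 = 125/117 ≠ 1/2 ⇒ order 1.

1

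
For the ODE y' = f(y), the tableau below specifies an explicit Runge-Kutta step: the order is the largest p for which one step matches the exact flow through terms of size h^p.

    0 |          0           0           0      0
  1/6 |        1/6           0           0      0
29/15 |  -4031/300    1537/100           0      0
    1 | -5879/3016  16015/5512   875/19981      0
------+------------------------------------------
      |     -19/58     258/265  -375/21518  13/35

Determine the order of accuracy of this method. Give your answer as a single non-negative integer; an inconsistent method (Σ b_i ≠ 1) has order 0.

4

b = (-19/58, 258/265, -375/21518, 13/35)
c = (0, 1/6, 29/15, 1)
Ac = (0, 0, 1537/600, 355/624)
Σ b_i: (-19/58)·1 + 258/265·1 + (-375/21518)·1 + 13/35·1 = 1 ✓
b·c: 258/265·1/6 + (-375/21518)·29/15 + 13/35·1 = 1/2 ✓
b·c²: 258/265·1/36 + (-375/21518)·841/225 + 13/35·1 = 1/3 ✓
b·Ac: (-375/21518)·1537/600 + 13/35·355/624 = 1/6 ✓
b·c³: 258/265·1/216 + (-375/21518)·24389/3375 + 13/35·1 = 1/4 ✓
b·(c∘Ac): (-375/21518)·44573/9000 + 13/35·355/624 = 1/8 ✓
b·Ac²: (-375/21518)·1537/3600 + 13/35·305/1248 = 1/12 ✓
b·A²c: 13/35·35/312 = 1/24 ✓; 4 stages ⇒ order 4.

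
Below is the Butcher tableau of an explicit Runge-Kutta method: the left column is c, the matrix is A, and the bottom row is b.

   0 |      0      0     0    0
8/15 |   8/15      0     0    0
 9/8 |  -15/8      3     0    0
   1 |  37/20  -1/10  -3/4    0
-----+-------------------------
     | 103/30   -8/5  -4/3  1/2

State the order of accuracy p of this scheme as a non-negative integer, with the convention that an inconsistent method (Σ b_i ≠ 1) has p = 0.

1

b = (103/30, -8/5, -4/3, 1/2)
c = (0, 8/15, 9/8, 1)
Ac = (0, 0, 8/5, -2153/2400)
Σ b_i: 103/30·1 + (-8/5)·1 + (-4/3)·1 + 1/2·1 = 1 ✓
b·c: (-8/5)·8/15 + (-4/3)·9/8 + 1/2·1 = -139/75 ≠ 1/2 ⇒ order 1.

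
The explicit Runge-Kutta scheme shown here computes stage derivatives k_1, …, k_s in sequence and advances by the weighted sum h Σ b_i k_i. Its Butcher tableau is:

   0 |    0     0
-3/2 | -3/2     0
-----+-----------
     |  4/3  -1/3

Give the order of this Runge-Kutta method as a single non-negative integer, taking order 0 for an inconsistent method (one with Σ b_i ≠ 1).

2

b = (4/3, -1/3)
c = (0, -3/2)
Σ b_i: 4/3·1 + (-1/3)·1 = 1 ✓
b·c: (-1/3)·(-3/2) = 1/2 ✓; 2 stages ⇒ order 2.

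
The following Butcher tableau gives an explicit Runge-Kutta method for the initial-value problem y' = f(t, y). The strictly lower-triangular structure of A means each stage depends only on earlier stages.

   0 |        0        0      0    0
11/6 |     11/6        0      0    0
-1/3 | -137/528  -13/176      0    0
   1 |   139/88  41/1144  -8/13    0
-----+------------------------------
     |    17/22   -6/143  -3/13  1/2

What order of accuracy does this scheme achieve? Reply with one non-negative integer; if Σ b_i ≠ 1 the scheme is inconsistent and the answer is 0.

b = (17/22, -6/143, -3/13, 1/2)
c = (0, 11/6, -1/3, 1)
Ac = (0, 0, -13/96, 13/48)
Σ b_i: 17/22·1 + (-6/143)·1 + (-3/13)·1 + 1/2·1 = 1 ✓
b·c: (-6/143)·11/6 + (-3/13)·(-1/3) + 1/2·1 = 1/2 ✓
b·c²: (-6/143)·121/36 + (-3/13)·1/9 + 1/2·1 = 1/3 ✓
b·Ac: (-3/13)·(-13/96) + 1/2·13/48 = 1/6 ✓
b·c³: (-6/143)·1331/216 + (-3/13)·(-1/27) + 1/2·1 = 1/4 ✓
b·(c∘Ac): (-3/13)·13/288 + 1/2·13/48 = 1/8 ✓
b·Ac²: (-3/13)·(-143/576) + 1/2·5/96 = 1/12 ✓
b·A²c: 1/2·1/12 = 1/24 ✓; 4 stages ⇒ order 4.

4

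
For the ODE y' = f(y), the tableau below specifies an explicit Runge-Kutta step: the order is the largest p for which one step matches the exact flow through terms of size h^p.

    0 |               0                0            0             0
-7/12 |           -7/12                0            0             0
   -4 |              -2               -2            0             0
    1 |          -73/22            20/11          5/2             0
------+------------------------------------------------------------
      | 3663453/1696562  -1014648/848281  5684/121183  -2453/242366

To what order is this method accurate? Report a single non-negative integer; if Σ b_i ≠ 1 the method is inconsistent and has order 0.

3

b = (3663453/1696562, -1014648/848281, 5684/121183, -2453/242366)
c = (0, -7/12, -4, 1)
Ac = (0, 0, 7/6, -365/33)
Σ b_i: 3663453/1696562·1 + (-1014648/848281)·1 + 5684/121183·1 + (-2453/242366)·1 = 1 ✓
b·c: (-1014648/848281)·(-7/12) + 5684/121183·(-4) + (-2453/242366)·1 = 1/2 ✓
b·c²: (-1014648/848281)·49/144 + 5684/121183·16 + (-2453/242366)·1 = 1/3 ✓
b·Ac: 5684/121183·7/6 + (-2453/242366)·(-365/33) = 1/6 ✓
b·c³: (-1014648/848281)·(-343/1728) + 5684/121183·(-64) + (-2453/242366)·1 = -24208607/8725176 ≠ 1/4 ⇒ order 3.
b·(c∘Ac): 5684/121183·(-14/3) + (-2453/242366)·(-365/33) = -25919/242366 ≠ 1/8
b·Ac²: 5684/121183·(-49/72) + (-2453/242366)·16085/396 = -3865471/8725176 ≠ 1/12
b·A²c: (-2453/242366)·35/12 = -85855/2908392 ≠ 1/24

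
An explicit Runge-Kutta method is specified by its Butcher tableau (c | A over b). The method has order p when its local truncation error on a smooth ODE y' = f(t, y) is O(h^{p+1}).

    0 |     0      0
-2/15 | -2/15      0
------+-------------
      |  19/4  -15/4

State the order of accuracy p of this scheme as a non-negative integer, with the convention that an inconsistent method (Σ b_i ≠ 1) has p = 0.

2

b = (19/4, -15/4)
c = (0, -2/15)
Σ b_i: 19/4·1 + (-15/4)·1 = 1 ✓
b·c: (-15/4)·(-2/15) = 1/2 ✓; 2 stages ⇒ order 2.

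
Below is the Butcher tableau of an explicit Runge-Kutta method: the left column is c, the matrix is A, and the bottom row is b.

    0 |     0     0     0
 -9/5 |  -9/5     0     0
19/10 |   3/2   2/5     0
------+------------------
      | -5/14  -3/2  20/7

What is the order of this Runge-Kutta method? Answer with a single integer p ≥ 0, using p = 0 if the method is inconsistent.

b = (-5/14, -3/2, 20/7)
c = (0, -9/5, 19/10)
Ac = (0, 0, -18/25)
Σ b_i: (-5/14)·1 + (-3/2)·1 + 20/7·1 = 1 ✓
b·c: (-3/2)·(-9/5) + 20/7·19/10 = 569/70 ≠ 1/2 ⇒ order 1.

1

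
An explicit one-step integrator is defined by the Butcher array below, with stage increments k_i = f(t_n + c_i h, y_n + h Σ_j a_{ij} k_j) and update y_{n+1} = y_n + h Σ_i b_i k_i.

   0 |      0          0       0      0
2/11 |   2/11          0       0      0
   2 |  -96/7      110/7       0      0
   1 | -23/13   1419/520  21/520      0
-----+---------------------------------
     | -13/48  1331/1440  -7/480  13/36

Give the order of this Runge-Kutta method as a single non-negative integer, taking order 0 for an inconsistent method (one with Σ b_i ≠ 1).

4

b = (-13/48, 1331/1440, -7/480, 13/36)
c = (0, 2/11, 2, 1)
Ac = (0, 0, 20/7, 15/26)
Σ b_i: (-13/48)·1 + 1331/1440·1 + (-7/480)·1 + 13/36·1 = 1 ✓
b·c: 1331/1440·2/11 + (-7/480)·2 + 13/36·1 = 1/2 ✓
b·c²: 1331/1440·4/121 + (-7/480)·4 + 13/36·1 = 1/3 ✓
b·Ac: (-7/480)·20/7 + 13/36·15/26 = 1/6 ✓
b·c³: 1331/1440·8/1331 + (-7/480)·8 + 13/36·1 = 1/4 ✓
b·(c∘Ac): (-7/480)·40/7 + 13/36·15/26 = 1/8 ✓
b·Ac²: (-7/480)·40/77 + 13/36·36/143 = 1/12 ✓
b·A²c: 13/36·3/26 = 1/24 ✓; 4 stages ⇒ order 4.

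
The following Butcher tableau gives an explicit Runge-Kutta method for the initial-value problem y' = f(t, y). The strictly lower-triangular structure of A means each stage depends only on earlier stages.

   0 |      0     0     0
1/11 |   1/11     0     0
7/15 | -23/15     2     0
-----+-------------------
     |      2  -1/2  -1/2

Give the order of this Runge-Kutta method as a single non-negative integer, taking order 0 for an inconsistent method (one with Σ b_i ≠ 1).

1

b = (2, -1/2, -1/2)
c = (0, 1/11, 7/15)
Ac = (0, 0, 2/11)
Σ b_i: 2·1 + (-1/2)·1 + (-1/2)·1 = 1 ✓
b·c: (-1/2)·1/11 + (-1/2)·7/15 = -46/165 ≠ 1/2 ⇒ order 1.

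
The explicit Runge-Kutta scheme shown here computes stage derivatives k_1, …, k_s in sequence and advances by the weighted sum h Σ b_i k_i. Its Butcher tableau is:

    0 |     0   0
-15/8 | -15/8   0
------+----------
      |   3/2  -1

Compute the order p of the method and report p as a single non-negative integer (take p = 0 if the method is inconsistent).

0

b = (3/2, -1)
c = (0, -15/8)
Σ b_i: 3/2·1 + (-1)·1 = 1/2 ≠ 1 ⇒ order 0.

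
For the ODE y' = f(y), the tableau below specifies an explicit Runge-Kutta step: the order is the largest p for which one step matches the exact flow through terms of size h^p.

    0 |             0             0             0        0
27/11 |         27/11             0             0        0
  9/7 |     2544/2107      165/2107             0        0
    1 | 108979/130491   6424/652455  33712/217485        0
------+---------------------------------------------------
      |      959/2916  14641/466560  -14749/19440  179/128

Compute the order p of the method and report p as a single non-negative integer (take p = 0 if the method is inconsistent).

4

b = (959/2916, 14641/466560, -14749/19440, 179/128)
c = (0, 27/11, 9/7, 1)
Ac = (0, 0, 405/2107, 40/179)
Σ b_i: 959/2916·1 + 14641/466560·1 + (-14749/19440)·1 + 179/128·1 = 1 ✓
b·c: 14641/466560·27/11 + (-14749/19440)·9/7 + 179/128·1 = 1/2 ✓
b·c²: 14641/466560·729/121 + (-14749/19440)·81/49 + 179/128·1 = 1/3 ✓
b·Ac: (-14749/19440)·405/2107 + 179/128·40/179 = 1/6 ✓
b·c³: 14641/466560·19683/1331 + (-14749/19440)·729/343 + 179/128·1 = 1/4 ✓
b·(c∘Ac): (-14749/19440)·3645/14749 + 179/128·40/179 = 1/8 ✓
b·Ac²: (-14749/19440)·10935/23177 + 179/128·1864/5907 = 1/12 ✓
b·A²c: 179/128·16/537 = 1/24 ✓; 4 stages ⇒ order 4.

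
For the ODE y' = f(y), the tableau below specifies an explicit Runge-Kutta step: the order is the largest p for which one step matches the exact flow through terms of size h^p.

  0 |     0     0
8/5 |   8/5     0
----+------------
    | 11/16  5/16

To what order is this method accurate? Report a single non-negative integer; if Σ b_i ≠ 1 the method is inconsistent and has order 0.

b = (11/16, 5/16)
c = (0, 8/5)
Σ b_i: 11/16·1 + 5/16·1 = 1 ✓
b·c: 5/16·8/5 = 1/2 ✓; 2 stages ⇒ order 2.

2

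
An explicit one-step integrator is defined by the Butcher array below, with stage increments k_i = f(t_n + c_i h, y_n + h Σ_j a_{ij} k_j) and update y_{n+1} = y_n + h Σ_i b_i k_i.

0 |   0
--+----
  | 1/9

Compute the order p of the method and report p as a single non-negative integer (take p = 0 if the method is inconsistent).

0

b = (1/9)
c = (0)
Σ b_i: 1/9·1 = 1/9 ≠ 1 ⇒ order 0.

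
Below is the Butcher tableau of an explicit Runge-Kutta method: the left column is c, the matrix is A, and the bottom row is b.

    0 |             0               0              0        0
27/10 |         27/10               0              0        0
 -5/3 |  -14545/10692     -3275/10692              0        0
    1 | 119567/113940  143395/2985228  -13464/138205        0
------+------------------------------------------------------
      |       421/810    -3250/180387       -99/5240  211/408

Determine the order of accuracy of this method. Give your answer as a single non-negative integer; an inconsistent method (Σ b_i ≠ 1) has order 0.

b = (421/810, -3250/180387, -99/5240, 211/408)
c = (0, 27/10, -5/3, 1)
Ac = (0, 0, -655/792, 493/1688)
Σ b_i: 421/810·1 + (-3250/180387)·1 + (-99/5240)·1 + 211/408·1 = 1 ✓
b·c: (-3250/180387)·27/10 + (-99/5240)·(-5/3) + 211/408·1 = 1/2 ✓
b·c²: (-3250/180387)·729/100 + (-99/5240)·25/9 + 211/408·1 = 1/3 ✓
b·Ac: (-99/5240)·(-655/792) + 211/408·493/1688 = 1/6 ✓
b·c³: (-3250/180387)·19683/1000 + (-99/5240)·(-125/27) + 211/408·1 = 1/4 ✓
b·(c∘Ac): (-99/5240)·3275/2376 + 211/408·493/1688 = 1/8 ✓
b·Ac²: (-99/5240)·(-393/176) + 211/408·1343/16880 = 1/12 ✓
b·A²c: 211/408·17/211 = 1/24 ✓; 4 stages ⇒ order 4.

4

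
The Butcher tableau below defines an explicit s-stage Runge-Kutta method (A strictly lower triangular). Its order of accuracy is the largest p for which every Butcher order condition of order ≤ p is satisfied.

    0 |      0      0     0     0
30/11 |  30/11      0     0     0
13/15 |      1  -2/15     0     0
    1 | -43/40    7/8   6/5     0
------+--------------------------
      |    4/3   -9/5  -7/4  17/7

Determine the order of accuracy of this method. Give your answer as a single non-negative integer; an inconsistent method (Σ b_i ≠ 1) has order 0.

b = (4/3, -9/5, -7/4, 17/7)
c = (0, 30/11, 13/15, 1)
Ac = (0, 0, -4/11, 3769/1100)
Σ b_i: 4/3·1 + (-9/5)·1 + (-7/4)·1 + 17/7·1 = 89/420 ≠ 1 ⇒ order 0.

0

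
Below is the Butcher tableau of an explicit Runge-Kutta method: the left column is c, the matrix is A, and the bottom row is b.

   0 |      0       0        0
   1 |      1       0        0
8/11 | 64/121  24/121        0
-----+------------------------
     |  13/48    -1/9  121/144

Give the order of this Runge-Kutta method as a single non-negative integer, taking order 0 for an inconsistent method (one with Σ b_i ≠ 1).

3

b = (13/48, -1/9, 121/144)
c = (0, 1, 8/11)
Ac = (0, 0, 24/121)
Σ b_i: 13/48·1 + (-1/9)·1 + 121/144·1 = 1 ✓
b·c: (-1/9)·1 + 121/144·8/11 = 1/2 ✓
b·c²: (-1/9)·1 + 121/144·64/121 = 1/3 ✓
b·Ac: 121/144·24/121 = 1/6 ✓; 3 stages ⇒ order 3.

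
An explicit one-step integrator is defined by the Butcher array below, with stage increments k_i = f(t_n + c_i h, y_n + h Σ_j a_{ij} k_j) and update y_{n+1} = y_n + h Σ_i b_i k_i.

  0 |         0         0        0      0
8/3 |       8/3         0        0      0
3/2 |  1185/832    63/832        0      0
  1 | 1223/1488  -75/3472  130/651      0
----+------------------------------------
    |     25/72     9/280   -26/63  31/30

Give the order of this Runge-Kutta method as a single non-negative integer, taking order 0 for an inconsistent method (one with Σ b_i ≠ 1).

b = (25/72, 9/280, -26/63, 31/30)
c = (0, 8/3, 3/2, 1)
Ac = (0, 0, 21/104, 15/62)
Σ b_i: 25/72·1 + 9/280·1 + (-26/63)·1 + 31/30·1 = 1 ✓
b·c: 9/280·8/3 + (-26/63)·3/2 + 31/30·1 = 1/2 ✓
b·c²: 9/280·64/9 + (-26/63)·9/4 + 31/30·1 = 1/3 ✓
b·Ac: (-26/63)·21/104 + 31/30·15/62 = 1/6 ✓
b·c³: 9/280·512/27 + (-26/63)·27/8 + 31/30·1 = 1/4 ✓
b·(c∘Ac): (-26/63)·63/208 + 31/30·15/62 = 1/8 ✓
b·Ac²: (-26/63)·7/13 + 31/30·55/186 = 1/12 ✓
b·A²c: 31/30·5/124 = 1/24 ✓; 4 stages ⇒ order 4.

4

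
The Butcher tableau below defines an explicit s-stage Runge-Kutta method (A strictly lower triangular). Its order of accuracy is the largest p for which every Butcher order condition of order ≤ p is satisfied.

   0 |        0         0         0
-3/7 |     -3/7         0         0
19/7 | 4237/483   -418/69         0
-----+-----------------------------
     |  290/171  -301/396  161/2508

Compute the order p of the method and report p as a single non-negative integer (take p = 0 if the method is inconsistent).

3

b = (290/171, -301/396, 161/2508)
c = (0, -3/7, 19/7)
Ac = (0, 0, 418/161)
Σ b_i: 290/171·1 + (-301/396)·1 + 161/2508·1 = 1 ✓
b·c: (-301/396)·(-3/7) + 161/2508·19/7 = 1/2 ✓
b·c²: (-301/396)·9/49 + 161/2508·361/49 = 1/3 ✓
b·Ac: 161/2508·418/161 = 1/6 ✓; 3 stages ⇒ order 3.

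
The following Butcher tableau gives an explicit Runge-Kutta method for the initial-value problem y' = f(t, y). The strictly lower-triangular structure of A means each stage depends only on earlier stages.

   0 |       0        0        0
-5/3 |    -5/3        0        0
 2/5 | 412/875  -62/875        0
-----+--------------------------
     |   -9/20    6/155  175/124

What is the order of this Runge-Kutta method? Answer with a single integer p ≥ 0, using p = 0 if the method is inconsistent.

3

b = (-9/20, 6/155, 175/124)
c = (0, -5/3, 2/5)
Ac = (0, 0, 62/525)
Σ b_i: (-9/20)·1 + 6/155·1 + 175/124·1 = 1 ✓
b·c: 6/155·(-5/3) + 175/124·2/5 = 1/2 ✓
b·c²: 6/155·25/9 + 175/124·4/25 = 1/3 ✓
b·Ac: 175/124·62/525 = 1/6 ✓; 3 stages ⇒ order 3.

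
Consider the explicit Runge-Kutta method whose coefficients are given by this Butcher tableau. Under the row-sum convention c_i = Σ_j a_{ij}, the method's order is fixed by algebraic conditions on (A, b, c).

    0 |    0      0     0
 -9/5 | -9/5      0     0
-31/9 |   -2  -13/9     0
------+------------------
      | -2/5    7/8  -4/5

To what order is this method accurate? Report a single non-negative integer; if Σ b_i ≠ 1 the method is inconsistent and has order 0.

0

b = (-2/5, 7/8, -4/5)
c = (0, -9/5, -31/9)
Ac = (0, 0, 13/5)
Σ b_i: (-2/5)·1 + 7/8·1 + (-4/5)·1 = -13/40 ≠ 1 ⇒ order 0.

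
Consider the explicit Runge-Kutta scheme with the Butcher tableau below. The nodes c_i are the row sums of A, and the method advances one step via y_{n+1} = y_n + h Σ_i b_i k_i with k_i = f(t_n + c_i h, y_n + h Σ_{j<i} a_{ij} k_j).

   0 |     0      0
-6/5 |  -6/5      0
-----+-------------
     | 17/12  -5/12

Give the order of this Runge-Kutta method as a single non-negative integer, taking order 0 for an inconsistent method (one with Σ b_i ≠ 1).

2

b = (17/12, -5/12)
c = (0, -6/5)
Σ b_i: 17/12·1 + (-5/12)·1 = 1 ✓
b·c: (-5/12)·(-6/5) = 1/2 ✓; 2 stages ⇒ order 2.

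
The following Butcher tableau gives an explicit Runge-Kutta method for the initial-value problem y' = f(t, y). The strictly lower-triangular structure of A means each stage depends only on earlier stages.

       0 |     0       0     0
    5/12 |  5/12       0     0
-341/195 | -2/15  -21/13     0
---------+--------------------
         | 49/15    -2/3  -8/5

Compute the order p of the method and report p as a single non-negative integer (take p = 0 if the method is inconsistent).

1

b = (49/15, -2/3, -8/5)
c = (0, 5/12, -341/195)
Ac = (0, 0, -35/52)
Σ b_i: 49/15·1 + (-2/3)·1 + (-8/5)·1 = 1 ✓
b·c: (-2/3)·5/12 + (-8/5)·(-341/195) = 14743/5850 ≠ 1/2 ⇒ order 1.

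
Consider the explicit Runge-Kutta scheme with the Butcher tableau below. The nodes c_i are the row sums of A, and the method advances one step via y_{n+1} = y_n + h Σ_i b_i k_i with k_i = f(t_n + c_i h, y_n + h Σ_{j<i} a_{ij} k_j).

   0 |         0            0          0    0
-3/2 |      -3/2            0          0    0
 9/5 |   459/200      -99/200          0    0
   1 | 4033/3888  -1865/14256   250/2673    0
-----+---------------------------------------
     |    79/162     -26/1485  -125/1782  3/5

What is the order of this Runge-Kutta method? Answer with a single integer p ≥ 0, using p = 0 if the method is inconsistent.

4

b = (79/162, -26/1485, -125/1782, 3/5)
c = (0, -3/2, 9/5, 1)
Ac = (0, 0, 297/400, 35/96)
Σ b_i: 79/162·1 + (-26/1485)·1 + (-125/1782)·1 + 3/5·1 = 1 ✓
b·c: (-26/1485)·(-3/2) + (-125/1782)·9/5 + 3/5·1 = 1/2 ✓
b·c²: (-26/1485)·9/4 + (-125/1782)·81/25 + 3/5·1 = 1/3 ✓
b·Ac: (-125/1782)·297/400 + 3/5·35/96 = 1/6 ✓
b·c³: (-26/1485)·(-27/8) + (-125/1782)·729/125 + 3/5·1 = 1/4 ✓
b·(c∘Ac): (-125/1782)·2673/2000 + 3/5·35/96 = 1/8 ✓
b·Ac²: (-125/1782)·(-891/800) + 3/5·5/576 = 1/12 ✓
b·A²c: 3/5·5/72 = 1/24 ✓; 4 stages ⇒ order 4.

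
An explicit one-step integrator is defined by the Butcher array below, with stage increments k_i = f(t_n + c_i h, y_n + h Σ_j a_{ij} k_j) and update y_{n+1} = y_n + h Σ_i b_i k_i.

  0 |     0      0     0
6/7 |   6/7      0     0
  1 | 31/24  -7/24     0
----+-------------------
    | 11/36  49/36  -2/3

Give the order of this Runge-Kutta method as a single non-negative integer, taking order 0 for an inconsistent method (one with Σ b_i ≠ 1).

b = (11/36, 49/36, -2/3)
c = (0, 6/7, 1)
Ac = (0, 0, -1/4)
Σ b_i: 11/36·1 + 49/36·1 + (-2/3)·1 = 1 ✓
b·c: 49/36·6/7 + (-2/3)·1 = 1/2 ✓
b·c²: 49/36·36/49 + (-2/3)·1 = 1/3 ✓
b·Ac: (-2/3)·(-1/4) = 1/6 ✓; 3 stages ⇒ order 3.

3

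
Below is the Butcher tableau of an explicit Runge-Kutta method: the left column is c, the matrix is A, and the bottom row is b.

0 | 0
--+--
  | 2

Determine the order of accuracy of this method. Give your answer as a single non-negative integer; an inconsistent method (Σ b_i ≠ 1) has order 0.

0

b = (2)
c = (0)
Σ b_i: 2·1 = 2 ≠ 1 ⇒ order 0.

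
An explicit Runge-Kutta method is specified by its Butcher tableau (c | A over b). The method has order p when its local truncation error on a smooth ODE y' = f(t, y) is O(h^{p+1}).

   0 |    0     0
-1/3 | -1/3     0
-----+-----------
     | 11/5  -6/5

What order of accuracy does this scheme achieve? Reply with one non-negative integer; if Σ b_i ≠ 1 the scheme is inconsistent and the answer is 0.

1

b = (11/5, -6/5)
c = (0, -1/3)
Σ b_i: 11/5·1 + (-6/5)·1 = 1 ✓
b·c: (-6/5)·(-1/3) = 2/5 ≠ 1/2 ⇒ order 1.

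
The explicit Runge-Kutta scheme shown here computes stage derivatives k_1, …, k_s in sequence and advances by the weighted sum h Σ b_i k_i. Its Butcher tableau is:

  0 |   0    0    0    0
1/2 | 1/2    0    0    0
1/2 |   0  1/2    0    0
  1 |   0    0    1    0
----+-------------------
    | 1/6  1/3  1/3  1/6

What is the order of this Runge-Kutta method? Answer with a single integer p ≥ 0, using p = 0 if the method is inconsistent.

b = (1/6, 1/3, 1/3, 1/6)
c = (0, 1/2, 1/2, 1)
Ac = (0, 0, 1/4, 1/2)
Σ b_i: 1/6·1 + 1/3·1 + 1/3·1 + 1/6·1 = 1 ✓
b·c: 1/3·1/2 + 1/3·1/2 + 1/6·1 = 1/2 ✓
b·c²: 1/3·1/4 + 1/3·1/4 + 1/6·1 = 1/3 ✓
b·Ac: 1/3·1/4 + 1/6·1/2 = 1/6 ✓
b·c³: 1/3·1/8 + 1/3·1/8 + 1/6·1 = 1/4 ✓
b·(c∘Ac): 1/3·1/8 + 1/6·1/2 = 1/8 ✓
b·Ac²: 1/3·1/8 + 1/6·1/4 = 1/12 ✓
b·A²c: 1/6·1/4 = 1/24 ✓; 4 stages ⇒ order 4.

4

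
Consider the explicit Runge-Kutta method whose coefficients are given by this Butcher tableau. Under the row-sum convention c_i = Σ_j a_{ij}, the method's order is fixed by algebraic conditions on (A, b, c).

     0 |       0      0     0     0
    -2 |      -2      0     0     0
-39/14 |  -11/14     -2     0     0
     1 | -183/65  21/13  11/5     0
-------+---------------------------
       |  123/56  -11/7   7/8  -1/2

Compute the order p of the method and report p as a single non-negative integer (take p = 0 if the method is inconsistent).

b = (123/56, -11/7, 7/8, -1/2)
c = (0, -2, -39/14, 1)
Ac = (0, 0, 4, -8517/910)
Σ b_i: 123/56·1 + (-11/7)·1 + 7/8·1 + (-1/2)·1 = 1 ✓
b·c: (-11/7)·(-2) + 7/8·(-39/14) + (-1/2)·1 = 23/112 ≠ 1/2 ⇒ order 1.

1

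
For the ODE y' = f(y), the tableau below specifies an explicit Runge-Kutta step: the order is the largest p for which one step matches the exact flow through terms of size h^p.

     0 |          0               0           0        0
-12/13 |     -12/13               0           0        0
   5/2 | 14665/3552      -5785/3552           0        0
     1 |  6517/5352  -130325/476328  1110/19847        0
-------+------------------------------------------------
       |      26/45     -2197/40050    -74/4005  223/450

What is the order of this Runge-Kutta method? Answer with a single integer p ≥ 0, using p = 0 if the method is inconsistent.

4

b = (26/45, -2197/40050, -74/4005, 223/450)
c = (0, -12/13, 5/2, 1)
Ac = (0, 0, 445/296, 175/446)
Σ b_i: 26/45·1 + (-2197/40050)·1 + (-74/4005)·1 + 223/450·1 = 1 ✓
b·c: (-2197/40050)·(-12/13) + (-74/4005)·5/2 + 223/450·1 = 1/2 ✓
b·c²: (-2197/40050)·144/169 + (-74/4005)·25/4 + 223/450·1 = 1/3 ✓
b·Ac: (-74/4005)·445/296 + 223/450·175/446 = 1/6 ✓
b·c³: (-2197/40050)·(-1728/2197) + (-74/4005)·125/8 + 223/450·1 = 1/4 ✓
b·(c∘Ac): (-74/4005)·2225/592 + 223/450·175/446 = 1/8 ✓
b·Ac²: (-74/4005)·(-1335/962) + 223/450·675/5798 = 1/12 ✓
b·A²c: 223/450·75/892 = 1/24 ✓; 4 stages ⇒ order 4.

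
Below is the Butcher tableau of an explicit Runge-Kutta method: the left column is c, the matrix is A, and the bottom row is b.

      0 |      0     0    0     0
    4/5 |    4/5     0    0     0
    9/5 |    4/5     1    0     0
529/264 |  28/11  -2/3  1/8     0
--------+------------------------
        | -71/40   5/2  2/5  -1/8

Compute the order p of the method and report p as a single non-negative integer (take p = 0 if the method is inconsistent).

1

b = (-71/40, 5/2, 2/5, -1/8)
c = (0, 4/5, 9/5, 529/264)
Ac = (0, 0, 4/5, -37/120)
Σ b_i: (-71/40)·1 + 5/2·1 + 2/5·1 + (-1/8)·1 = 1 ✓
b·c: 5/2·4/5 + 2/5·9/5 + (-1/8)·529/264 = 130391/52800 ≠ 1/2 ⇒ order 1.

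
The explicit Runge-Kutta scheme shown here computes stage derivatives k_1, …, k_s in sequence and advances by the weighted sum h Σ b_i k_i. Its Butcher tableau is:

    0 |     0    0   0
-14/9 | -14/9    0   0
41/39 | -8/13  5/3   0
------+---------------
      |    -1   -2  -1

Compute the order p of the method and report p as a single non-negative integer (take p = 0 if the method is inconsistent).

b = (-1, -2, -1)
c = (0, -14/9, 41/39)
Ac = (0, 0, -70/27)
Σ b_i: (-1)·1 + (-2)·1 + (-1)·1 = -4 ≠ 1 ⇒ order 0.

0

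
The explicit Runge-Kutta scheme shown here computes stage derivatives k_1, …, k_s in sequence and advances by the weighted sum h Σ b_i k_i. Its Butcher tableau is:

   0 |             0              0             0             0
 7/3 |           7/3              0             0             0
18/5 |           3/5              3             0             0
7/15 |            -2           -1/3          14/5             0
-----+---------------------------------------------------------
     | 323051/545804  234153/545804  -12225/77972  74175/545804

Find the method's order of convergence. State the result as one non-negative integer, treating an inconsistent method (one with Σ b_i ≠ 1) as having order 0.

b = (323051/545804, 234153/545804, -12225/77972, 74175/545804)
c = (0, 7/3, 18/5, 7/15)
Ac = (0, 0, 7, 2093/225)
Σ b_i: 323051/545804·1 + 234153/545804·1 + (-12225/77972)·1 + 74175/545804·1 = 1 ✓
b·c: 234153/545804·7/3 + (-12225/77972)·18/5 + 74175/545804·7/15 = 1/2 ✓
b·c²: 234153/545804·49/9 + (-12225/77972)·324/25 + 74175/545804·49/225 = 1/3 ✓
b·Ac: (-12225/77972)·7 + 74175/545804·2093/225 = 1/6 ✓
b·c³: 234153/545804·343/27 + (-12225/77972)·5832/125 + 74175/545804·343/3375 = -1623919/877185 ≠ 1/4 ⇒ order 3.
b·(c∘Ac): (-12225/77972)·126/5 + 74175/545804·14651/3375 = -11793173/3508740 ≠ 1/8
b·Ac²: (-12225/77972)·49/3 + 74175/545804·116347/3375 = 3726397/1754370 ≠ 1/12
b·A²c: 74175/545804·98/5 = 103845/38986 ≠ 1/24

3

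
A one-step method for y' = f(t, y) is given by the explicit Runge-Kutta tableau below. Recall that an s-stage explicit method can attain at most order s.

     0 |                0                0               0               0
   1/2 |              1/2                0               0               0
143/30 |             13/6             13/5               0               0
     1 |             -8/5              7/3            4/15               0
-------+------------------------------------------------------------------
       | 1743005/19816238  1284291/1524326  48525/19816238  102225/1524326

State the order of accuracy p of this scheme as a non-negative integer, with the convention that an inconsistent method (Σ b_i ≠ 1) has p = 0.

b = (1743005/19816238, 1284291/1524326, 48525/19816238, 102225/1524326)
c = (0, 1/2, 143/30, 1)
Ac = (0, 0, 13/10, 1097/450)
Σ b_i: 1743005/19816238·1 + 1284291/1524326·1 + 48525/19816238·1 + 102225/1524326·1 = 1 ✓
b·c: 1284291/1524326·1/2 + 48525/19816238·143/30 + 102225/1524326·1 = 1/2 ✓
b·c²: 1284291/1524326·1/4 + 48525/19816238·20449/900 + 102225/1524326·1 = 1/3 ✓
b·Ac: 48525/19816238·13/10 + 102225/1524326·1097/450 = 1/6 ✓
b·c³: 1284291/1524326·1/8 + 48525/19816238·2924207/27000 + 102225/1524326·1 = 60032407/137189340 ≠ 1/4 ⇒ order 3.
b·(c∘Ac): 48525/19816238·1859/300 + 102225/1524326·1097/450 = 3267985/18291912 ≠ 1/8
b·Ac²: 48525/19816238·13/20 + 102225/1524326·89671/13500 = 61329149/137189340 ≠ 1/12
b·A²c: 102225/1524326·26/75 = 17719/762163 ≠ 1/24

3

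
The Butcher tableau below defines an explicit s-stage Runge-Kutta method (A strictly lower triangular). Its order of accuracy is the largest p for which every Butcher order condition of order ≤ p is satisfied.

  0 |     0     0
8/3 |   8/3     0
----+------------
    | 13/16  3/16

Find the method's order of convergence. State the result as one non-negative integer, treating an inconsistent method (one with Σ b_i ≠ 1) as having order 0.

2

b = (13/16, 3/16)
c = (0, 8/3)
Σ b_i: 13/16·1 + 3/16·1 = 1 ✓
b·c: 3/16·8/3 = 1/2 ✓; 2 stages ⇒ order 2.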